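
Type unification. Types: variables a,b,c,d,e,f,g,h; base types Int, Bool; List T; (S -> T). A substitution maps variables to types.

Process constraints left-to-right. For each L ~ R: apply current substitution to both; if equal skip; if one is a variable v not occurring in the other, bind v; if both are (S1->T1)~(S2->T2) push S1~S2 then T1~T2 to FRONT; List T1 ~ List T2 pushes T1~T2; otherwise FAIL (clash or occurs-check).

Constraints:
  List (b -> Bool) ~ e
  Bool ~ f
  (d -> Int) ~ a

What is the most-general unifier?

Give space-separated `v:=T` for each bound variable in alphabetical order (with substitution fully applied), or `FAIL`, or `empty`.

step 1: unify List (b -> Bool) ~ e  [subst: {-} | 2 pending]
  bind e := List (b -> Bool)
step 2: unify Bool ~ f  [subst: {e:=List (b -> Bool)} | 1 pending]
  bind f := Bool
step 3: unify (d -> Int) ~ a  [subst: {e:=List (b -> Bool), f:=Bool} | 0 pending]
  bind a := (d -> Int)

Answer: a:=(d -> Int) e:=List (b -> Bool) f:=Bool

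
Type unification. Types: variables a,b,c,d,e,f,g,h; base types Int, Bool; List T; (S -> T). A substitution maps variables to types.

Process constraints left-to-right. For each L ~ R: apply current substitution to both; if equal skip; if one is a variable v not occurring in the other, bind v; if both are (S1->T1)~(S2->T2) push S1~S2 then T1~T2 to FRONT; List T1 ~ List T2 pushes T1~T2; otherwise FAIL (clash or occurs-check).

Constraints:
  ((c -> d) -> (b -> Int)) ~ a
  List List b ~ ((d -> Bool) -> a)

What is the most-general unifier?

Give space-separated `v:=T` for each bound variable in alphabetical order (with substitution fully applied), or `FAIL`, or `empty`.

step 1: unify ((c -> d) -> (b -> Int)) ~ a  [subst: {-} | 1 pending]
  bind a := ((c -> d) -> (b -> Int))
step 2: unify List List b ~ ((d -> Bool) -> ((c -> d) -> (b -> Int)))  [subst: {a:=((c -> d) -> (b -> Int))} | 0 pending]
  clash: List List b vs ((d -> Bool) -> ((c -> d) -> (b -> Int)))

Answer: FAIL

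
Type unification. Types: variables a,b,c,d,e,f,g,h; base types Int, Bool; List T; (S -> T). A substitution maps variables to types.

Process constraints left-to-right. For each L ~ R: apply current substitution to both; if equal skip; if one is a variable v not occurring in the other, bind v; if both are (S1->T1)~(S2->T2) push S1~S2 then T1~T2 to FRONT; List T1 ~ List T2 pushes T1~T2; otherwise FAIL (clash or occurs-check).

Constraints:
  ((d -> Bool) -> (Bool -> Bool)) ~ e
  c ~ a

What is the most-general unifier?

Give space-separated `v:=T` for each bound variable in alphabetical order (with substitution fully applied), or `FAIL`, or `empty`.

step 1: unify ((d -> Bool) -> (Bool -> Bool)) ~ e  [subst: {-} | 1 pending]
  bind e := ((d -> Bool) -> (Bool -> Bool))
step 2: unify c ~ a  [subst: {e:=((d -> Bool) -> (Bool -> Bool))} | 0 pending]
  bind c := a

Answer: c:=a e:=((d -> Bool) -> (Bool -> Bool))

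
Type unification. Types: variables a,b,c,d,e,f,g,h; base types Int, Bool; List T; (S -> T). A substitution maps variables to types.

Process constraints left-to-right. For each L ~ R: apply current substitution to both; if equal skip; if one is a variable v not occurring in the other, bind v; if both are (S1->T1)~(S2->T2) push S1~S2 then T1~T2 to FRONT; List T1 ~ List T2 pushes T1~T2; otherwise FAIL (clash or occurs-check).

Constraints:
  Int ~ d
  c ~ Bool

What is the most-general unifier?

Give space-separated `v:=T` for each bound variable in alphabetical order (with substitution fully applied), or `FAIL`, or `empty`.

step 1: unify Int ~ d  [subst: {-} | 1 pending]
  bind d := Int
step 2: unify c ~ Bool  [subst: {d:=Int} | 0 pending]
  bind c := Bool

Answer: c:=Bool d:=Int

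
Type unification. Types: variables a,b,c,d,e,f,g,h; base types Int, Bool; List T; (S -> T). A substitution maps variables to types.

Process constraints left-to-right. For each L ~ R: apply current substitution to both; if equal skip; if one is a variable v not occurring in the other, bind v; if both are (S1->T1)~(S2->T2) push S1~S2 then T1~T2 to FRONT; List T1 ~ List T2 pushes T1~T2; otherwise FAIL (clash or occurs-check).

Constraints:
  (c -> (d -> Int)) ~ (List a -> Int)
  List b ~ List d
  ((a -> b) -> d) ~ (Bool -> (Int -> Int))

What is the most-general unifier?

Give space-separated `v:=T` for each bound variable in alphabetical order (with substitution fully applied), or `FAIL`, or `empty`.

step 1: unify (c -> (d -> Int)) ~ (List a -> Int)  [subst: {-} | 2 pending]
  -> decompose arrow: push c~List a, (d -> Int)~Int
step 2: unify c ~ List a  [subst: {-} | 3 pending]
  bind c := List a
step 3: unify (d -> Int) ~ Int  [subst: {c:=List a} | 2 pending]
  clash: (d -> Int) vs Int

Answer: FAIL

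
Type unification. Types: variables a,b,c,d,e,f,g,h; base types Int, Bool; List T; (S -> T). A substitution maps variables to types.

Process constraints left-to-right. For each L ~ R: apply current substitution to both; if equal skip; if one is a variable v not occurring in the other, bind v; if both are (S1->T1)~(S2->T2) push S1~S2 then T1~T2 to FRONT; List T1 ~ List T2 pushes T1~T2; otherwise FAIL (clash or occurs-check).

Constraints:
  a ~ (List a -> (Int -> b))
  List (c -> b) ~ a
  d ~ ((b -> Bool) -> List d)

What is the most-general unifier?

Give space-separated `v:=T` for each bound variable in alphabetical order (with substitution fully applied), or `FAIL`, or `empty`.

Answer: FAIL

Derivation:
step 1: unify a ~ (List a -> (Int -> b))  [subst: {-} | 2 pending]
  occurs-check fail: a in (List a -> (Int -> b))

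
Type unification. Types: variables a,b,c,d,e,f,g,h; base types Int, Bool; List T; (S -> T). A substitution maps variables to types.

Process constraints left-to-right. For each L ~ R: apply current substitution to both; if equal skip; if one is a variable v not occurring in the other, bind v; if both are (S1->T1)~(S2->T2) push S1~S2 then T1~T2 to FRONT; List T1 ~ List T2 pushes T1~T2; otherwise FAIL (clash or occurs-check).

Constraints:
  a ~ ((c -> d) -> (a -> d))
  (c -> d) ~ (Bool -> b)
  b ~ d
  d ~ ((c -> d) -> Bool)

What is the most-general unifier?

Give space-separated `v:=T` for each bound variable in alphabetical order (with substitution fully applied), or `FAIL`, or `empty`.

step 1: unify a ~ ((c -> d) -> (a -> d))  [subst: {-} | 3 pending]
  occurs-check fail: a in ((c -> d) -> (a -> d))

Answer: FAIL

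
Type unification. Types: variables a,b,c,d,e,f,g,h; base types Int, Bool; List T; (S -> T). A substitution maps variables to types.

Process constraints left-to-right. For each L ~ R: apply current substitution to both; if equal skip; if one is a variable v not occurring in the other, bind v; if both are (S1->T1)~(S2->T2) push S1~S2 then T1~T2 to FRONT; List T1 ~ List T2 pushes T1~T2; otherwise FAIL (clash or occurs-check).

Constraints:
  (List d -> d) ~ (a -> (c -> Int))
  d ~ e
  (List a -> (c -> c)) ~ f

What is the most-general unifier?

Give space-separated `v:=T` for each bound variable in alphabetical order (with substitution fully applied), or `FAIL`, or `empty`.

Answer: a:=List (c -> Int) d:=(c -> Int) e:=(c -> Int) f:=(List List (c -> Int) -> (c -> c))

Derivation:
step 1: unify (List d -> d) ~ (a -> (c -> Int))  [subst: {-} | 2 pending]
  -> decompose arrow: push List d~a, d~(c -> Int)
step 2: unify List d ~ a  [subst: {-} | 3 pending]
  bind a := List d
step 3: unify d ~ (c -> Int)  [subst: {a:=List d} | 2 pending]
  bind d := (c -> Int)
step 4: unify (c -> Int) ~ e  [subst: {a:=List d, d:=(c -> Int)} | 1 pending]
  bind e := (c -> Int)
step 5: unify (List List (c -> Int) -> (c -> c)) ~ f  [subst: {a:=List d, d:=(c -> Int), e:=(c -> Int)} | 0 pending]
  bind f := (List List (c -> Int) -> (c -> c))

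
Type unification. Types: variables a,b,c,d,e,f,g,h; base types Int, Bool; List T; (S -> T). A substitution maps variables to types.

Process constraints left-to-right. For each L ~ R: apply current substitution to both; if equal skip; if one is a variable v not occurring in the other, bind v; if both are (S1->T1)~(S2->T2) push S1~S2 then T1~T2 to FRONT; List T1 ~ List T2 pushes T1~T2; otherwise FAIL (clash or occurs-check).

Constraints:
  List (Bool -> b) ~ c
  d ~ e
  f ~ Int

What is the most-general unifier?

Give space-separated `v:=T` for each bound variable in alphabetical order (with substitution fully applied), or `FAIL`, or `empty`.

step 1: unify List (Bool -> b) ~ c  [subst: {-} | 2 pending]
  bind c := List (Bool -> b)
step 2: unify d ~ e  [subst: {c:=List (Bool -> b)} | 1 pending]
  bind d := e
step 3: unify f ~ Int  [subst: {c:=List (Bool -> b), d:=e} | 0 pending]
  bind f := Int

Answer: c:=List (Bool -> b) d:=e f:=Int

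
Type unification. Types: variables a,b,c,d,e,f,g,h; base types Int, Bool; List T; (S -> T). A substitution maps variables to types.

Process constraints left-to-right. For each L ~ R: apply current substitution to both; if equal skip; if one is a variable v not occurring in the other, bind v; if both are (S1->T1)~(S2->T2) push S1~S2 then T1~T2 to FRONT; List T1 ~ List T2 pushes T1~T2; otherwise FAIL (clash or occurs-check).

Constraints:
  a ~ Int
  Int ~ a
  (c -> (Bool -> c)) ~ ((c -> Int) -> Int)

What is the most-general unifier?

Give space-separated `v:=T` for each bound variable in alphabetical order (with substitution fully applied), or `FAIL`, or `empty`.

Answer: FAIL

Derivation:
step 1: unify a ~ Int  [subst: {-} | 2 pending]
  bind a := Int
step 2: unify Int ~ Int  [subst: {a:=Int} | 1 pending]
  -> identical, skip
step 3: unify (c -> (Bool -> c)) ~ ((c -> Int) -> Int)  [subst: {a:=Int} | 0 pending]
  -> decompose arrow: push c~(c -> Int), (Bool -> c)~Int
step 4: unify c ~ (c -> Int)  [subst: {a:=Int} | 1 pending]
  occurs-check fail: c in (c -> Int)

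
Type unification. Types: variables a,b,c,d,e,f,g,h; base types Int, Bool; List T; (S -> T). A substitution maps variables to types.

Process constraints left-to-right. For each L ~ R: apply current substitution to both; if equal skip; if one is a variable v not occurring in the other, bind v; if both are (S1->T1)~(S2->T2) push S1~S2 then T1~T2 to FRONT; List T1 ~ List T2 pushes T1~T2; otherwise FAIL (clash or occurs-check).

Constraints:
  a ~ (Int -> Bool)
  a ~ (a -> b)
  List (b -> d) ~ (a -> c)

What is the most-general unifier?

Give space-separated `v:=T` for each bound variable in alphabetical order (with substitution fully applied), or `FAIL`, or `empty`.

Answer: FAIL

Derivation:
step 1: unify a ~ (Int -> Bool)  [subst: {-} | 2 pending]
  bind a := (Int -> Bool)
step 2: unify (Int -> Bool) ~ ((Int -> Bool) -> b)  [subst: {a:=(Int -> Bool)} | 1 pending]
  -> decompose arrow: push Int~(Int -> Bool), Bool~b
step 3: unify Int ~ (Int -> Bool)  [subst: {a:=(Int -> Bool)} | 2 pending]
  clash: Int vs (Int -> Bool)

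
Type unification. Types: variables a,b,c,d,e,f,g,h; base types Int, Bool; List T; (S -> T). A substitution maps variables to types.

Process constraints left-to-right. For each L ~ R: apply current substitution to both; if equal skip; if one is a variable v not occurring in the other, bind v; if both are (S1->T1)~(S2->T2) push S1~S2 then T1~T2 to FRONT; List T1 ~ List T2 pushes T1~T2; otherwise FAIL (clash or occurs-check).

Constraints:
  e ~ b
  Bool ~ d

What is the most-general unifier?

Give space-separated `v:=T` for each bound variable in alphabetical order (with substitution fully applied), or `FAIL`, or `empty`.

step 1: unify e ~ b  [subst: {-} | 1 pending]
  bind e := b
step 2: unify Bool ~ d  [subst: {e:=b} | 0 pending]
  bind d := Bool

Answer: d:=Bool e:=b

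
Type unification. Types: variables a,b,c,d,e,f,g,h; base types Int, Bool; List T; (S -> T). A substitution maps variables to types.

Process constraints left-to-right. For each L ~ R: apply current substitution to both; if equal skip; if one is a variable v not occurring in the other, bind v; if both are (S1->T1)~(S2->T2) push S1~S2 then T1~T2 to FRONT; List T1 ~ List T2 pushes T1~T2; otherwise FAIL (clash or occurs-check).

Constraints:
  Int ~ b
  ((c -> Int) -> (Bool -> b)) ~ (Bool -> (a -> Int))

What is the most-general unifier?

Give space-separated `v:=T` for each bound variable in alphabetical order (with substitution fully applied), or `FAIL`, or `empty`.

step 1: unify Int ~ b  [subst: {-} | 1 pending]
  bind b := Int
step 2: unify ((c -> Int) -> (Bool -> Int)) ~ (Bool -> (a -> Int))  [subst: {b:=Int} | 0 pending]
  -> decompose arrow: push (c -> Int)~Bool, (Bool -> Int)~(a -> Int)
step 3: unify (c -> Int) ~ Bool  [subst: {b:=Int} | 1 pending]
  clash: (c -> Int) vs Bool

Answer: FAIL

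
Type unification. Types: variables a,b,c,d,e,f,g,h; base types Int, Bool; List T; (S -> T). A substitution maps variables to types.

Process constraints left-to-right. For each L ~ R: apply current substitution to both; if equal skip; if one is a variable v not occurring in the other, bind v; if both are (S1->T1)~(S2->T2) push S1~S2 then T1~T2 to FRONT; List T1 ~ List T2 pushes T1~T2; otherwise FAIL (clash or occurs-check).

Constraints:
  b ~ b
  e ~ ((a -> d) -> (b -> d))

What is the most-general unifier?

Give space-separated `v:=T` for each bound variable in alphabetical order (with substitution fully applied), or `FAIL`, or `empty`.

step 1: unify b ~ b  [subst: {-} | 1 pending]
  -> identical, skip
step 2: unify e ~ ((a -> d) -> (b -> d))  [subst: {-} | 0 pending]
  bind e := ((a -> d) -> (b -> d))

Answer: e:=((a -> d) -> (b -> d))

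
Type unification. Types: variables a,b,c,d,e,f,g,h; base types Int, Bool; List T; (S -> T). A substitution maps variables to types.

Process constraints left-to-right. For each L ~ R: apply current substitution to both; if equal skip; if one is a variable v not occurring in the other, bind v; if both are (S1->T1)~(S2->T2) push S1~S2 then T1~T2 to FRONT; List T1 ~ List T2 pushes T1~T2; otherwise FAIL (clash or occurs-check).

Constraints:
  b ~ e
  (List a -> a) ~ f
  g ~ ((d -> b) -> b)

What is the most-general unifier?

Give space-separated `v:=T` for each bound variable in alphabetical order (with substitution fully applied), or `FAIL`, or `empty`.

Answer: b:=e f:=(List a -> a) g:=((d -> e) -> e)

Derivation:
step 1: unify b ~ e  [subst: {-} | 2 pending]
  bind b := e
step 2: unify (List a -> a) ~ f  [subst: {b:=e} | 1 pending]
  bind f := (List a -> a)
step 3: unify g ~ ((d -> e) -> e)  [subst: {b:=e, f:=(List a -> a)} | 0 pending]
  bind g := ((d -> e) -> e)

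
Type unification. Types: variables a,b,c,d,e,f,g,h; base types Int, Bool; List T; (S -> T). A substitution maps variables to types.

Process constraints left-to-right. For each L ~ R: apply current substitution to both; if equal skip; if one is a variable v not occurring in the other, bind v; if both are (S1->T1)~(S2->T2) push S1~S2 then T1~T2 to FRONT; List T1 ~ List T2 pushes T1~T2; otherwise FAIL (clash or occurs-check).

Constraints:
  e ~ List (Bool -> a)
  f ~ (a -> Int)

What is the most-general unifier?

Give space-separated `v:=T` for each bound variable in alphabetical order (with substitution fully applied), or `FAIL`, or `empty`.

Answer: e:=List (Bool -> a) f:=(a -> Int)

Derivation:
step 1: unify e ~ List (Bool -> a)  [subst: {-} | 1 pending]
  bind e := List (Bool -> a)
step 2: unify f ~ (a -> Int)  [subst: {e:=List (Bool -> a)} | 0 pending]
  bind f := (a -> Int)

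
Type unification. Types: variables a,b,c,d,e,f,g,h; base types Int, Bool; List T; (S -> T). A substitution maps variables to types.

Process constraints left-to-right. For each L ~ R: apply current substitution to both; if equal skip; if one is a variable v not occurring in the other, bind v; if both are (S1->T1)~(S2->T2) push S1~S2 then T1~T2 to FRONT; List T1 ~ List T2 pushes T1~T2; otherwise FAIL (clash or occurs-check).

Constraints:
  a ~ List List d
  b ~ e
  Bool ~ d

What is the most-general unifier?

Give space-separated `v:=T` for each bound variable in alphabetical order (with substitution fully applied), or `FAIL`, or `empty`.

Answer: a:=List List Bool b:=e d:=Bool

Derivation:
step 1: unify a ~ List List d  [subst: {-} | 2 pending]
  bind a := List List d
step 2: unify b ~ e  [subst: {a:=List List d} | 1 pending]
  bind b := e
step 3: unify Bool ~ d  [subst: {a:=List List d, b:=e} | 0 pending]
  bind d := Bool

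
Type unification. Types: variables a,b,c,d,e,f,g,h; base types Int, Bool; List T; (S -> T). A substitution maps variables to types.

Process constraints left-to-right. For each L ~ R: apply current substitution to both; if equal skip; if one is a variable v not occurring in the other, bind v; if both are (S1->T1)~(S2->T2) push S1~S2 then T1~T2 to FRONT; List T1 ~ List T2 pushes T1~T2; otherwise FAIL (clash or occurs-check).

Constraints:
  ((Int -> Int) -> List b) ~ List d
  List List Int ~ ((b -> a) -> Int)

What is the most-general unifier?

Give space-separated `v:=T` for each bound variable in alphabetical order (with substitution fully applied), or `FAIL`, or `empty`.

step 1: unify ((Int -> Int) -> List b) ~ List d  [subst: {-} | 1 pending]
  clash: ((Int -> Int) -> List b) vs List d

Answer: FAIL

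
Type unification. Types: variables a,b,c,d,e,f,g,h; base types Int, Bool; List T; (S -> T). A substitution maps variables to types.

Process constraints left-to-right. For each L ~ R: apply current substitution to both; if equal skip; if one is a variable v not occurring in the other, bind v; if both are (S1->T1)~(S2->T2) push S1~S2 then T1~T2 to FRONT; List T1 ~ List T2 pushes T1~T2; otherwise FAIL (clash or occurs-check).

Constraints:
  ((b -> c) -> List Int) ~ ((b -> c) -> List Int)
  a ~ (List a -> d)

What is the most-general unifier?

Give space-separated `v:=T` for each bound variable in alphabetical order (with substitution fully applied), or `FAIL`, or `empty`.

Answer: FAIL

Derivation:
step 1: unify ((b -> c) -> List Int) ~ ((b -> c) -> List Int)  [subst: {-} | 1 pending]
  -> identical, skip
step 2: unify a ~ (List a -> d)  [subst: {-} | 0 pending]
  occurs-check fail: a in (List a -> d)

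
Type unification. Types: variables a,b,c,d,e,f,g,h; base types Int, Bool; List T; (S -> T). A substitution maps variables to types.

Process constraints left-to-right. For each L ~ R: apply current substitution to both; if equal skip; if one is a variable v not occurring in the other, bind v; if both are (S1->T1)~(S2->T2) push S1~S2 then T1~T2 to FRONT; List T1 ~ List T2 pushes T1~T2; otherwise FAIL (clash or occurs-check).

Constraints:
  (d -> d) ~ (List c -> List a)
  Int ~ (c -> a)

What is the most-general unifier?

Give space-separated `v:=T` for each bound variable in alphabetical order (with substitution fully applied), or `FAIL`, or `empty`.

Answer: FAIL

Derivation:
step 1: unify (d -> d) ~ (List c -> List a)  [subst: {-} | 1 pending]
  -> decompose arrow: push d~List c, d~List a
step 2: unify d ~ List c  [subst: {-} | 2 pending]
  bind d := List c
step 3: unify List c ~ List a  [subst: {d:=List c} | 1 pending]
  -> decompose List: push c~a
step 4: unify c ~ a  [subst: {d:=List c} | 1 pending]
  bind c := a
step 5: unify Int ~ (a -> a)  [subst: {d:=List c, c:=a} | 0 pending]
  clash: Int vs (a -> a)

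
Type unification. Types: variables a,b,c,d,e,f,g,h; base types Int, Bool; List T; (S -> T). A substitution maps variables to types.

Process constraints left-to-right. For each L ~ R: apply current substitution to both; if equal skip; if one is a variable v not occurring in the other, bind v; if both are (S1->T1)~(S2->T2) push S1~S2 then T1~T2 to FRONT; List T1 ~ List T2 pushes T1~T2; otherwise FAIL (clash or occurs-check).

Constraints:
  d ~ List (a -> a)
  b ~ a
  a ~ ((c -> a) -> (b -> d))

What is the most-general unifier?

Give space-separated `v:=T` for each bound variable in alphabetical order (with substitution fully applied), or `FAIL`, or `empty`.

step 1: unify d ~ List (a -> a)  [subst: {-} | 2 pending]
  bind d := List (a -> a)
step 2: unify b ~ a  [subst: {d:=List (a -> a)} | 1 pending]
  bind b := a
step 3: unify a ~ ((c -> a) -> (a -> List (a -> a)))  [subst: {d:=List (a -> a), b:=a} | 0 pending]
  occurs-check fail: a in ((c -> a) -> (a -> List (a -> a)))

Answer: FAIL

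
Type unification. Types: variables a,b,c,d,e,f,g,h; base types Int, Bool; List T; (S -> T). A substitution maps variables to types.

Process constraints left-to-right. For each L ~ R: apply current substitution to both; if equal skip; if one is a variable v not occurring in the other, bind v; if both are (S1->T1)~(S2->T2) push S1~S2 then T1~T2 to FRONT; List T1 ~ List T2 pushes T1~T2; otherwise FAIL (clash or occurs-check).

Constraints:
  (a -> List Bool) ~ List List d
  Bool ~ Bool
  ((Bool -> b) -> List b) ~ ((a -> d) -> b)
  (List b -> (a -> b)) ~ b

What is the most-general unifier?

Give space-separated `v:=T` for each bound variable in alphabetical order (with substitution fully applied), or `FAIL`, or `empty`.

step 1: unify (a -> List Bool) ~ List List d  [subst: {-} | 3 pending]
  clash: (a -> List Bool) vs List List d

Answer: FAIL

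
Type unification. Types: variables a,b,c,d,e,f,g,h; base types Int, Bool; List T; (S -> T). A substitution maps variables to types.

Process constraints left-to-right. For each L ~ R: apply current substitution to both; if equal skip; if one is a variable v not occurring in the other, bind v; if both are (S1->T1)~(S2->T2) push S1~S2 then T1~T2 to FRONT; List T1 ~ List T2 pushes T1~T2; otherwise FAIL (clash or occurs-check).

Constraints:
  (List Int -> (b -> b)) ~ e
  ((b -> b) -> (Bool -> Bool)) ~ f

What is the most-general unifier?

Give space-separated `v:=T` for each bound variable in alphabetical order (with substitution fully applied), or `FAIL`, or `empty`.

step 1: unify (List Int -> (b -> b)) ~ e  [subst: {-} | 1 pending]
  bind e := (List Int -> (b -> b))
step 2: unify ((b -> b) -> (Bool -> Bool)) ~ f  [subst: {e:=(List Int -> (b -> b))} | 0 pending]
  bind f := ((b -> b) -> (Bool -> Bool))

Answer: e:=(List Int -> (b -> b)) f:=((b -> b) -> (Bool -> Bool))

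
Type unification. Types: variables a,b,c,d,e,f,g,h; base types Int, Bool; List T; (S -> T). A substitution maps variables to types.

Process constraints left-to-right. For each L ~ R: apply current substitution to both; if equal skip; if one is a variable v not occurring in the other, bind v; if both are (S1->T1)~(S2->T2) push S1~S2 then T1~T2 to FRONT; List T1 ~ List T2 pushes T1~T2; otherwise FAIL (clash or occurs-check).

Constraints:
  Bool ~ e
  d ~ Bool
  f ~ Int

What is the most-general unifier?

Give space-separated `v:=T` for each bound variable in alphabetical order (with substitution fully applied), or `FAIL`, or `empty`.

Answer: d:=Bool e:=Bool f:=Int

Derivation:
step 1: unify Bool ~ e  [subst: {-} | 2 pending]
  bind e := Bool
step 2: unify d ~ Bool  [subst: {e:=Bool} | 1 pending]
  bind d := Bool
step 3: unify f ~ Int  [subst: {e:=Bool, d:=Bool} | 0 pending]
  bind f := Int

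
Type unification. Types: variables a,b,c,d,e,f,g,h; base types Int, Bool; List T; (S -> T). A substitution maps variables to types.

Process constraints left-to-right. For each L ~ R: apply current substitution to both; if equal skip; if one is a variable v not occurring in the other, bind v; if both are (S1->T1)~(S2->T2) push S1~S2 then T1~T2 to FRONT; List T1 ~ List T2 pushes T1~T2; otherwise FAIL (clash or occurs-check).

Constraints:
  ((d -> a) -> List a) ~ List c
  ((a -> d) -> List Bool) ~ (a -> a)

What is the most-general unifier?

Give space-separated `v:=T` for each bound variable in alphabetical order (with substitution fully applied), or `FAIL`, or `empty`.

step 1: unify ((d -> a) -> List a) ~ List c  [subst: {-} | 1 pending]
  clash: ((d -> a) -> List a) vs List c

Answer: FAIL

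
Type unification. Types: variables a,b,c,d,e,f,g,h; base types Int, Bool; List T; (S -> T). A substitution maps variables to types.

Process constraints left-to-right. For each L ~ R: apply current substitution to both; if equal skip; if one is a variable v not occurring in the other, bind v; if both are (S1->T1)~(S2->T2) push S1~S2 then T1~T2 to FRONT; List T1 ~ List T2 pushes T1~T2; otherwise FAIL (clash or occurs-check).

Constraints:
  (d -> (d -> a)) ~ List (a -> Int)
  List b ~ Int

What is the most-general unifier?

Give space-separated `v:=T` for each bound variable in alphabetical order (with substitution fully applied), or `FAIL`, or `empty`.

Answer: FAIL

Derivation:
step 1: unify (d -> (d -> a)) ~ List (a -> Int)  [subst: {-} | 1 pending]
  clash: (d -> (d -> a)) vs List (a -> Int)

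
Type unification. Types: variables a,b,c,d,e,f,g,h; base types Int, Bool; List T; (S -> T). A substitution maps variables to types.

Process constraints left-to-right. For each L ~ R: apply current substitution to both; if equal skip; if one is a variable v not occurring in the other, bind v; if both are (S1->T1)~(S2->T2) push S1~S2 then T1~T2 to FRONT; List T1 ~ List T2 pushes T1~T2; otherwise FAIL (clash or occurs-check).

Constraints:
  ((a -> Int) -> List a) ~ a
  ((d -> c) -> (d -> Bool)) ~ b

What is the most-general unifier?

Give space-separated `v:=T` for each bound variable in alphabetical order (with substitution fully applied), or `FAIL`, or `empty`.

Answer: FAIL

Derivation:
step 1: unify ((a -> Int) -> List a) ~ a  [subst: {-} | 1 pending]
  occurs-check fail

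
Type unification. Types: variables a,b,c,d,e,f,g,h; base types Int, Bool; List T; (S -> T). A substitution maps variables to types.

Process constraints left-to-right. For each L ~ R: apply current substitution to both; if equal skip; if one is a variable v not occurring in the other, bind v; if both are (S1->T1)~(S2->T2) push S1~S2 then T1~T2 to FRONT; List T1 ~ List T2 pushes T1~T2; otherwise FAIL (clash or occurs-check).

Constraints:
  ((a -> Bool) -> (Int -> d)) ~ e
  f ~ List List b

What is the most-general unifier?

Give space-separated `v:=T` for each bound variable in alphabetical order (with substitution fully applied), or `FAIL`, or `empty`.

step 1: unify ((a -> Bool) -> (Int -> d)) ~ e  [subst: {-} | 1 pending]
  bind e := ((a -> Bool) -> (Int -> d))
step 2: unify f ~ List List b  [subst: {e:=((a -> Bool) -> (Int -> d))} | 0 pending]
  bind f := List List b

Answer: e:=((a -> Bool) -> (Int -> d)) f:=List List b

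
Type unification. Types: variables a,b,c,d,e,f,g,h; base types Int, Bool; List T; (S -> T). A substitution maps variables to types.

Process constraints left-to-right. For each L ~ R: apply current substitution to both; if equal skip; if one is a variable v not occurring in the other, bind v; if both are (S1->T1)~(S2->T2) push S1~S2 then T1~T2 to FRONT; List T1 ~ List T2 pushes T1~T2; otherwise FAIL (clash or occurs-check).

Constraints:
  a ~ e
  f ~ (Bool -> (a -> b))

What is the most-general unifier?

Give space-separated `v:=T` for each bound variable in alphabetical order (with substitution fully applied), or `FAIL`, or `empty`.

step 1: unify a ~ e  [subst: {-} | 1 pending]
  bind a := e
step 2: unify f ~ (Bool -> (e -> b))  [subst: {a:=e} | 0 pending]
  bind f := (Bool -> (e -> b))

Answer: a:=e f:=(Bool -> (e -> b))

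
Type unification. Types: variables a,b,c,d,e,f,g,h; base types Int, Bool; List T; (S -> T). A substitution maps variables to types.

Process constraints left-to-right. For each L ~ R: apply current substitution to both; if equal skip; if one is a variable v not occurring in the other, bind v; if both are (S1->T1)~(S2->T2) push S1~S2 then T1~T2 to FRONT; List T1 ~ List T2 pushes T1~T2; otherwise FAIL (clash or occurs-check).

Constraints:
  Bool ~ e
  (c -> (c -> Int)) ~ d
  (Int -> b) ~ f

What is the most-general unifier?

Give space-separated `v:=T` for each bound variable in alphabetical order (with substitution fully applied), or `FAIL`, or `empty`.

Answer: d:=(c -> (c -> Int)) e:=Bool f:=(Int -> b)

Derivation:
step 1: unify Bool ~ e  [subst: {-} | 2 pending]
  bind e := Bool
step 2: unify (c -> (c -> Int)) ~ d  [subst: {e:=Bool} | 1 pending]
  bind d := (c -> (c -> Int))
step 3: unify (Int -> b) ~ f  [subst: {e:=Bool, d:=(c -> (c -> Int))} | 0 pending]
  bind f := (Int -> b)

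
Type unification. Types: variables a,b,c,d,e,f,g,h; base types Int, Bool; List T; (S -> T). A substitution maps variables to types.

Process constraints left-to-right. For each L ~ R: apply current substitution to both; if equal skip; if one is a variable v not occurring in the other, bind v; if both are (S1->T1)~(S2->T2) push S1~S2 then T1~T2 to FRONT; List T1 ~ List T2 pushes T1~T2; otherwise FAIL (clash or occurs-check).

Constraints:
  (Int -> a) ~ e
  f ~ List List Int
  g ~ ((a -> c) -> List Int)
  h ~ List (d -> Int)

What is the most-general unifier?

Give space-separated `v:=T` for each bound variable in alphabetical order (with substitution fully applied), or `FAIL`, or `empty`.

Answer: e:=(Int -> a) f:=List List Int g:=((a -> c) -> List Int) h:=List (d -> Int)

Derivation:
step 1: unify (Int -> a) ~ e  [subst: {-} | 3 pending]
  bind e := (Int -> a)
step 2: unify f ~ List List Int  [subst: {e:=(Int -> a)} | 2 pending]
  bind f := List List Int
step 3: unify g ~ ((a -> c) -> List Int)  [subst: {e:=(Int -> a), f:=List List Int} | 1 pending]
  bind g := ((a -> c) -> List Int)
step 4: unify h ~ List (d -> Int)  [subst: {e:=(Int -> a), f:=List List Int, g:=((a -> c) -> List Int)} | 0 pending]
  bind h := List (d -> Int)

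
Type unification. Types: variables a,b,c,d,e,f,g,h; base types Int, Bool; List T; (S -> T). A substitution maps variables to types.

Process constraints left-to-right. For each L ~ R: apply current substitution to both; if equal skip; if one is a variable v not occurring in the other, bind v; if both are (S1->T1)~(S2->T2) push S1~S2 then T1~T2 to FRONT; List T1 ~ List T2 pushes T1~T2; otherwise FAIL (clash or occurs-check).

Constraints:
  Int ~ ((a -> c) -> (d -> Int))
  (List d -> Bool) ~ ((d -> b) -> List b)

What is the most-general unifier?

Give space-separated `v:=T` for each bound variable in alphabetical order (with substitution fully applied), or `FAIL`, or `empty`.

Answer: FAIL

Derivation:
step 1: unify Int ~ ((a -> c) -> (d -> Int))  [subst: {-} | 1 pending]
  clash: Int vs ((a -> c) -> (d -> Int))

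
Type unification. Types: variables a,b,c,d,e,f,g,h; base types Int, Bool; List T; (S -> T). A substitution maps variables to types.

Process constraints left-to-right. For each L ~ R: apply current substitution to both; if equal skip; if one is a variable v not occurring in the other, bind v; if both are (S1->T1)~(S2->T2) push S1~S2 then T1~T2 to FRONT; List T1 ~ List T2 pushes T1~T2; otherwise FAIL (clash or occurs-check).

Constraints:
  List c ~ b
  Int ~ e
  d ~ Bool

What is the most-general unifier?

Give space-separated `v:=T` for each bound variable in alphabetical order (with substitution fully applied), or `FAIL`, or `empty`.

step 1: unify List c ~ b  [subst: {-} | 2 pending]
  bind b := List c
step 2: unify Int ~ e  [subst: {b:=List c} | 1 pending]
  bind e := Int
step 3: unify d ~ Bool  [subst: {b:=List c, e:=Int} | 0 pending]
  bind d := Bool

Answer: b:=List c d:=Bool e:=Int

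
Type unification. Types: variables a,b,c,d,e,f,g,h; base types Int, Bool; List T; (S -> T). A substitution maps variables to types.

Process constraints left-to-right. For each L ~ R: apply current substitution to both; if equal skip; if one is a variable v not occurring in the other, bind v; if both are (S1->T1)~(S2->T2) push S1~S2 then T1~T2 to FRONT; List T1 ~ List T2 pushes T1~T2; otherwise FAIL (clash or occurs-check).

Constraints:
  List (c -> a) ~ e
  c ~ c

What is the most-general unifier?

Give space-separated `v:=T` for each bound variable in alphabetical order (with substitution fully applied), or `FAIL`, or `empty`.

Answer: e:=List (c -> a)

Derivation:
step 1: unify List (c -> a) ~ e  [subst: {-} | 1 pending]
  bind e := List (c -> a)
step 2: unify c ~ c  [subst: {e:=List (c -> a)} | 0 pending]
  -> identical, skip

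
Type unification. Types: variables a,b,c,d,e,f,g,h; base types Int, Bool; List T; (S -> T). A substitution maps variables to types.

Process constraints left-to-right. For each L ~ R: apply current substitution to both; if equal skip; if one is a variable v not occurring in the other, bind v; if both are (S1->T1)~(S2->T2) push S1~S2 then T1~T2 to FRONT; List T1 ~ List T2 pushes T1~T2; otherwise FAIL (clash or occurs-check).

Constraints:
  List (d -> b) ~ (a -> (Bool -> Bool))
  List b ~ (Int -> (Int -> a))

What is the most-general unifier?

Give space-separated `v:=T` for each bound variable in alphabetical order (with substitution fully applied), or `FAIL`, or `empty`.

Answer: FAIL

Derivation:
step 1: unify List (d -> b) ~ (a -> (Bool -> Bool))  [subst: {-} | 1 pending]
  clash: List (d -> b) vs (a -> (Bool -> Bool))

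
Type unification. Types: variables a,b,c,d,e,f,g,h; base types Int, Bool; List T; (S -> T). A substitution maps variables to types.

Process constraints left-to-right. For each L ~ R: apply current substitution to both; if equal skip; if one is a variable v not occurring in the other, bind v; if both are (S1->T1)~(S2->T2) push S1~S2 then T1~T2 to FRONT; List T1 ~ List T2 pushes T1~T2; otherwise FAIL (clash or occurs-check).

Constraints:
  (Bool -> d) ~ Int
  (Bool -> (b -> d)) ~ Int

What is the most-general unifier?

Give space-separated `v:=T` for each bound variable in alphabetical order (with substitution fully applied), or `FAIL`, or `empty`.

Answer: FAIL

Derivation:
step 1: unify (Bool -> d) ~ Int  [subst: {-} | 1 pending]
  clash: (Bool -> d) vs Int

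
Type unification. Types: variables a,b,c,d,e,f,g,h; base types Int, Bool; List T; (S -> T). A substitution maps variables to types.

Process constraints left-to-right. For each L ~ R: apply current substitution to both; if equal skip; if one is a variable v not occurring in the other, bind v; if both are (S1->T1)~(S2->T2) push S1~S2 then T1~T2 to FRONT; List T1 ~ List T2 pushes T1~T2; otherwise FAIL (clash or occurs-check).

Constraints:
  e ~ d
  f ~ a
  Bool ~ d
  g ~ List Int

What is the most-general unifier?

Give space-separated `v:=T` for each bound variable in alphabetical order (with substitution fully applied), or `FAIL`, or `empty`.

Answer: d:=Bool e:=Bool f:=a g:=List Int

Derivation:
step 1: unify e ~ d  [subst: {-} | 3 pending]
  bind e := d
step 2: unify f ~ a  [subst: {e:=d} | 2 pending]
  bind f := a
step 3: unify Bool ~ d  [subst: {e:=d, f:=a} | 1 pending]
  bind d := Bool
step 4: unify g ~ List Int  [subst: {e:=d, f:=a, d:=Bool} | 0 pending]
  bind g := List Int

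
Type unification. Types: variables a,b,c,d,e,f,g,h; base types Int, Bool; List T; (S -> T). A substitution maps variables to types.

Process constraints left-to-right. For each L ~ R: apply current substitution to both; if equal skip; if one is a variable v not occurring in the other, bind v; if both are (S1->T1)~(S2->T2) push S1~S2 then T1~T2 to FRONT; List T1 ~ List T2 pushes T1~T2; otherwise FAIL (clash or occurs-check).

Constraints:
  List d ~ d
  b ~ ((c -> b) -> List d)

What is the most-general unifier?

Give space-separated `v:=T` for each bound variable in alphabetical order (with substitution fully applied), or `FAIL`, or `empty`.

step 1: unify List d ~ d  [subst: {-} | 1 pending]
  occurs-check fail

Answer: FAIL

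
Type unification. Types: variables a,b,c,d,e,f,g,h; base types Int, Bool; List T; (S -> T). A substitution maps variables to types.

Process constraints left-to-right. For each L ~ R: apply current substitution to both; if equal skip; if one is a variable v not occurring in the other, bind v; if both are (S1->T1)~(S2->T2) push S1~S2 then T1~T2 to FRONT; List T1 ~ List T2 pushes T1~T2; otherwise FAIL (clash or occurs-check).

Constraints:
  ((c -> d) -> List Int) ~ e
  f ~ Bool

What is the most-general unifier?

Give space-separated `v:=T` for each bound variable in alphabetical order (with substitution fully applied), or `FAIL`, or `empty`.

step 1: unify ((c -> d) -> List Int) ~ e  [subst: {-} | 1 pending]
  bind e := ((c -> d) -> List Int)
step 2: unify f ~ Bool  [subst: {e:=((c -> d) -> List Int)} | 0 pending]
  bind f := Bool

Answer: e:=((c -> d) -> List Int) f:=Bool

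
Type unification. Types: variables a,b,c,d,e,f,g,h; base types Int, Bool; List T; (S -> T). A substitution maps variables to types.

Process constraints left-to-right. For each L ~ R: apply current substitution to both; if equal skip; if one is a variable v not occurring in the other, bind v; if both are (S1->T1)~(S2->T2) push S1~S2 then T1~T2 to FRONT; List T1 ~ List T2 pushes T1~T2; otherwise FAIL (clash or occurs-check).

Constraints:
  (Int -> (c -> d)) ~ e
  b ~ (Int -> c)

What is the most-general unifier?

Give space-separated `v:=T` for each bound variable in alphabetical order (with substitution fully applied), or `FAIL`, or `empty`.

Answer: b:=(Int -> c) e:=(Int -> (c -> d))

Derivation:
step 1: unify (Int -> (c -> d)) ~ e  [subst: {-} | 1 pending]
  bind e := (Int -> (c -> d))
step 2: unify b ~ (Int -> c)  [subst: {e:=(Int -> (c -> d))} | 0 pending]
  bind b := (Int -> c)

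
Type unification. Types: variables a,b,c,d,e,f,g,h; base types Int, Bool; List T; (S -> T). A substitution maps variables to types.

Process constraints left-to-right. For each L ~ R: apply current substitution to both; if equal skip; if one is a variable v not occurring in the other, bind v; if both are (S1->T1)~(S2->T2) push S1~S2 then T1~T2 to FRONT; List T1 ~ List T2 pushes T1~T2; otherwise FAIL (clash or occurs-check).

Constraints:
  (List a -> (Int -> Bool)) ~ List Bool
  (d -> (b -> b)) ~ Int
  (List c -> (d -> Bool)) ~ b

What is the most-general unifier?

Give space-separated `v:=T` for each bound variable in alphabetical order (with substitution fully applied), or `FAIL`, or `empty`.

Answer: FAIL

Derivation:
step 1: unify (List a -> (Int -> Bool)) ~ List Bool  [subst: {-} | 2 pending]
  clash: (List a -> (Int -> Bool)) vs List Bool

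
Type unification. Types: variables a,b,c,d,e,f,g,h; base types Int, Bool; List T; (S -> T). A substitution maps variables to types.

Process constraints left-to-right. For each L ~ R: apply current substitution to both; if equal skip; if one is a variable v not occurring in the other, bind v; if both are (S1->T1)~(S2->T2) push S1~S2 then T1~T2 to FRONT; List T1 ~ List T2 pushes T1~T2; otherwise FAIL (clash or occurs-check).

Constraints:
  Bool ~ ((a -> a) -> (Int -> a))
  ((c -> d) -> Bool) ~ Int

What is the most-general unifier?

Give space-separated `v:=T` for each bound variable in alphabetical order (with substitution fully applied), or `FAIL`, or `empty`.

step 1: unify Bool ~ ((a -> a) -> (Int -> a))  [subst: {-} | 1 pending]
  clash: Bool vs ((a -> a) -> (Int -> a))

Answer: FAIL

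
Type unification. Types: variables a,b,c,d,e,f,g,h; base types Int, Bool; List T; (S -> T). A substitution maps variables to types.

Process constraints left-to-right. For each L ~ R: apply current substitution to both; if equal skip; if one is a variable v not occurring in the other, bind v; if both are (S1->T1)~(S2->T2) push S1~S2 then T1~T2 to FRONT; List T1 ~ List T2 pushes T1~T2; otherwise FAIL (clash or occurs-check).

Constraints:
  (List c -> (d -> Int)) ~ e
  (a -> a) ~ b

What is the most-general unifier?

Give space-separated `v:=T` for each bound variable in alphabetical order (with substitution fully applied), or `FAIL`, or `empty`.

step 1: unify (List c -> (d -> Int)) ~ e  [subst: {-} | 1 pending]
  bind e := (List c -> (d -> Int))
step 2: unify (a -> a) ~ b  [subst: {e:=(List c -> (d -> Int))} | 0 pending]
  bind b := (a -> a)

Answer: b:=(a -> a) e:=(List c -> (d -> Int))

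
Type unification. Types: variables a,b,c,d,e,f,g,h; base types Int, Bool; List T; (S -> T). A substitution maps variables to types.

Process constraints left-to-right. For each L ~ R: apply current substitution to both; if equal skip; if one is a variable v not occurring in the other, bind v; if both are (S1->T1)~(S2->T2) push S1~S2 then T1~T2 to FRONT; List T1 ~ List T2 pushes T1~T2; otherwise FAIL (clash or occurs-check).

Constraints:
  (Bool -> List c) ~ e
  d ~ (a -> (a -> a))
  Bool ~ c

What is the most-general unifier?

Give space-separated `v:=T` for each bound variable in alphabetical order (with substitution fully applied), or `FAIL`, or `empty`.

Answer: c:=Bool d:=(a -> (a -> a)) e:=(Bool -> List Bool)

Derivation:
step 1: unify (Bool -> List c) ~ e  [subst: {-} | 2 pending]
  bind e := (Bool -> List c)
step 2: unify d ~ (a -> (a -> a))  [subst: {e:=(Bool -> List c)} | 1 pending]
  bind d := (a -> (a -> a))
step 3: unify Bool ~ c  [subst: {e:=(Bool -> List c), d:=(a -> (a -> a))} | 0 pending]
  bind c := Bool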